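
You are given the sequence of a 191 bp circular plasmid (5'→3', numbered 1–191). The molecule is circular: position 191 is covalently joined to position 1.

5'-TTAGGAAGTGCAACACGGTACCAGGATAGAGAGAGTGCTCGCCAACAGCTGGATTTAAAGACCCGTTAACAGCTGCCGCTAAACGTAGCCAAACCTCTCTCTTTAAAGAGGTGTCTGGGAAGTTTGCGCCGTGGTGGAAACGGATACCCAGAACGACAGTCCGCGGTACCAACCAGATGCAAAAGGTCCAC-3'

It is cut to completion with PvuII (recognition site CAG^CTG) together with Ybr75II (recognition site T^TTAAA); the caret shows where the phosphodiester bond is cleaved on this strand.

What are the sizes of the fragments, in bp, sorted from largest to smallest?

PvuII sites (CAGCTG) start at positions 46, 70.
PvuII cuts after base 3 of each site, so after positions 48, 72.
Ybr75II sites (TTTAAA) start at positions 54, 102.
Ybr75II cuts after the first base of each site, so after positions 54, 102.
Combined cut positions: 48, 54, 72, 102.
Circular molecule, 4 cuts → 4 fragments:
  49–54 → 6 bp
  55–72 → 18 bp
  73–102 → 30 bp
  103–191 then 1–48 → 89 + 48 = 137 bp
Sorted largest to smallest: 137, 30, 18, 6 bp.

137, 30, 18, 6 bp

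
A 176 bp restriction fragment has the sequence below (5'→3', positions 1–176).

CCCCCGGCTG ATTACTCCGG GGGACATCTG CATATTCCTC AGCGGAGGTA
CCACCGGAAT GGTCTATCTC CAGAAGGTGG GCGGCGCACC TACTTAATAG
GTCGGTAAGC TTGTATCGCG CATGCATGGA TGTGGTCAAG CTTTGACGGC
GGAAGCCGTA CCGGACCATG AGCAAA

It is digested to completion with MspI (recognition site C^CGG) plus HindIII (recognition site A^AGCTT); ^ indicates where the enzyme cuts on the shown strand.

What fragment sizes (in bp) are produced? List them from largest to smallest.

MspI sites (CCGG) start at positions 4, 17, 54, 161.
MspI cuts after the first base of each site, so after positions 4, 17, 54, 161.
HindIII sites (AAGCTT) start at positions 107, 138.
HindIII cuts after the first base of each site, so after positions 107, 138.
Combined cut positions: 4, 17, 54, 107, 138, 161.
Linear molecule, 6 cuts → 7 fragments:
  1–4 → 4 bp
  5–17 → 13 bp
  18–54 → 37 bp
  55–107 → 53 bp
  108–138 → 31 bp
  139–161 → 23 bp
  162–176 → 15 bp
Sorted largest to smallest: 53, 37, 31, 23, 15, 13, 4 bp.

53, 37, 31, 23, 15, 13, 4 bp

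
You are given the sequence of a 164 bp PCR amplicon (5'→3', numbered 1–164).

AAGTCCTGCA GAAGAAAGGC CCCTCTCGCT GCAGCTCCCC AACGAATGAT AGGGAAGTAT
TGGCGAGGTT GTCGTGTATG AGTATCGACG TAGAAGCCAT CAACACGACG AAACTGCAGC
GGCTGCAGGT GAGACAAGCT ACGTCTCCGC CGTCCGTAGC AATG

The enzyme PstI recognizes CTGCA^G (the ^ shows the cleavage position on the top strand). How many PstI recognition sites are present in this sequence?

4

CTGCAG occurs starting at positions 6, 29, 114, 123.
PstI cuts at 4 sites.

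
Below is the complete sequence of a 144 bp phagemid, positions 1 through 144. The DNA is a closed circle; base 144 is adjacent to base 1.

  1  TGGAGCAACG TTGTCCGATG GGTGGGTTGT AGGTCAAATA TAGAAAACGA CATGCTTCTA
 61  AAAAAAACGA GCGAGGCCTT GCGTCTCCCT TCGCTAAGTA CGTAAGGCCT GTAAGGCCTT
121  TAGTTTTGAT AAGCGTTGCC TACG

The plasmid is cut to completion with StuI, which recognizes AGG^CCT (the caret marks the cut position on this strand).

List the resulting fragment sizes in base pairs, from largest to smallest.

104, 31, 9 bp

StuI sites (AGGCCT) start at positions 74, 105, 114.
StuI cuts after base 3 of each site, so after positions 76, 107, 116.
Circular molecule, 3 cuts → 3 fragments:
  77–107 → 31 bp
  108–116 → 9 bp
  117–144 then 1–76 → 28 + 76 = 104 bp
Sorted largest to smallest: 104, 31, 9 bp.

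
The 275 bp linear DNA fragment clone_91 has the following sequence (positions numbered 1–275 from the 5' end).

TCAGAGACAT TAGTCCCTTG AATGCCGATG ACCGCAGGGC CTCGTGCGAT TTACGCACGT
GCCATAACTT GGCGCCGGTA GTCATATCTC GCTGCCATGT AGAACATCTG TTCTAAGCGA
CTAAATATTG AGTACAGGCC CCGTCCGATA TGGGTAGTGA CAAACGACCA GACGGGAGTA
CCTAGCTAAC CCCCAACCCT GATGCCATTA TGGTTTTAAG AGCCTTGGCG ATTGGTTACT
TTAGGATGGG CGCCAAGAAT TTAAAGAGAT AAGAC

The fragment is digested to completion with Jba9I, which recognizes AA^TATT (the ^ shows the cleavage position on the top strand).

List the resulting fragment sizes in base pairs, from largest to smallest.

The Jba9I site (AATATT) starts at position 124.
Jba9I cuts after base 2 of each site, so after position 125.
Linear molecule, 1 cut → 2 fragments:
  1–125 → 125 bp
  126–275 → 150 bp
Sorted largest to smallest: 150, 125 bp.

150, 125 bp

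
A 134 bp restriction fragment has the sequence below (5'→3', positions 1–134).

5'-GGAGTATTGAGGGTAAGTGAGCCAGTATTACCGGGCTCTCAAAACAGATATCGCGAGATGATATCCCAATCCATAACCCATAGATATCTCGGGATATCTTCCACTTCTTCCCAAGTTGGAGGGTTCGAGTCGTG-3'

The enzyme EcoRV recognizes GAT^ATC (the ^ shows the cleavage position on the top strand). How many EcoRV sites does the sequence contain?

4

GATATC occurs starting at positions 47, 60, 83, 93.
EcoRV cuts at 4 sites.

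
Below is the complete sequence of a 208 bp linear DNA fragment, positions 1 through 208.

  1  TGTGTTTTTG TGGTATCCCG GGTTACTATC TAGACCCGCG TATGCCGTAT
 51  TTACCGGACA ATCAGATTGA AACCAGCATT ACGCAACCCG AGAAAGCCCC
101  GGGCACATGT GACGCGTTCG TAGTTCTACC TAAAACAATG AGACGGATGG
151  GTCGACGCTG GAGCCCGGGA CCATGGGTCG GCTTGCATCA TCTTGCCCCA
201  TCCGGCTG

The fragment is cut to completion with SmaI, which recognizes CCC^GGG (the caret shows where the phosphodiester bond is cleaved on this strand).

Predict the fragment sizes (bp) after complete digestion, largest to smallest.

81, 66, 42, 19 bp

SmaI sites (CCCGGG) start at positions 17, 98, 164.
SmaI cuts after base 3 of each site, so after positions 19, 100, 166.
Linear molecule, 3 cuts → 4 fragments:
  1–19 → 19 bp
  20–100 → 81 bp
  101–166 → 66 bp
  167–208 → 42 bp
Sorted largest to smallest: 81, 66, 42, 19 bp.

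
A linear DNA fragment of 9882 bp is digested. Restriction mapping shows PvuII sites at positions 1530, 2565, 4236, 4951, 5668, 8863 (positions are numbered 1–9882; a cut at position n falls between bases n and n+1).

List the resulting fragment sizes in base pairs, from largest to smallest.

3195, 1671, 1530, 1035, 1019, 717, 715 bp

Linear molecule, 6 cuts → 7 fragments:
  1530 − 0 = 1530 bp
  2565 − 1530 = 1035 bp
  4236 − 2565 = 1671 bp
  4951 − 4236 = 715 bp
  5668 − 4951 = 717 bp
  8863 − 5668 = 3195 bp
  9882 − 8863 = 1019 bp
Sorted largest to smallest: 3195, 1671, 1530, 1035, 1019, 717, 715 bp.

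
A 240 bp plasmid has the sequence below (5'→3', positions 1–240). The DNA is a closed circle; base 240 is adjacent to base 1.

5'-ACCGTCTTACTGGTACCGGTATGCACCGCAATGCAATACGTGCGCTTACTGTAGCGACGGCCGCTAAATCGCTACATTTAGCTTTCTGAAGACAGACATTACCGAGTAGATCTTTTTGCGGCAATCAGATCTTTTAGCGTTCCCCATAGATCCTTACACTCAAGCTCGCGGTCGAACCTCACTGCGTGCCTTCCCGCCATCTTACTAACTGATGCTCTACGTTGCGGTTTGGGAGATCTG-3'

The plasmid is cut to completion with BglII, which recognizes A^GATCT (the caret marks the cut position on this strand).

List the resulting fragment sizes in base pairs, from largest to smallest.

114, 107, 19 bp

BglII sites (AGATCT) start at positions 108, 127, 234.
BglII cuts after the first base of each site, so after positions 108, 127, 234.
Circular molecule, 3 cuts → 3 fragments:
  109–127 → 19 bp
  128–234 → 107 bp
  235–240 then 1–108 → 6 + 108 = 114 bp
Sorted largest to smallest: 114, 107, 19 bp.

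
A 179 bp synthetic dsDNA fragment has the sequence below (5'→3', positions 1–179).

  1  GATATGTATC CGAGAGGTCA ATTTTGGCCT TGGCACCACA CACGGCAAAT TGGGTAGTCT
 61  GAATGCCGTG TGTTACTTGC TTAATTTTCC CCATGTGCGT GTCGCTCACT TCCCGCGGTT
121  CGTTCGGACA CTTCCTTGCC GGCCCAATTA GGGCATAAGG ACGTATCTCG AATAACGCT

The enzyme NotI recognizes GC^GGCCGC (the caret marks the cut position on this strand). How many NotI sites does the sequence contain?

0

No occurrence of GCGGCCGC is present in the sequence.
NotI does not cut: 0 sites.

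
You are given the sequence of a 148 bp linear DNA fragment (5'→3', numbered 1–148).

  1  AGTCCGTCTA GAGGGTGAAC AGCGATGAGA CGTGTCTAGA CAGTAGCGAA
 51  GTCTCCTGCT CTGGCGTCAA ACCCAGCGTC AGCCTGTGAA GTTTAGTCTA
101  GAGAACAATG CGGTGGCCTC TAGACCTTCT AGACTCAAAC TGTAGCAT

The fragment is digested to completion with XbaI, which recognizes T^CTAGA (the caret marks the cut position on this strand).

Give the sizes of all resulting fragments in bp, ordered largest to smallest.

XbaI sites (TCTAGA) start at positions 7, 35, 97, 119, 128.
XbaI cuts after the first base of each site, so after positions 7, 35, 97, 119, 128.
Linear molecule, 5 cuts → 6 fragments:
  1–7 → 7 bp
  8–35 → 28 bp
  36–97 → 62 bp
  98–119 → 22 bp
  120–128 → 9 bp
  129–148 → 20 bp
Sorted largest to smallest: 62, 28, 22, 20, 9, 7 bp.

62, 28, 22, 20, 9, 7 bp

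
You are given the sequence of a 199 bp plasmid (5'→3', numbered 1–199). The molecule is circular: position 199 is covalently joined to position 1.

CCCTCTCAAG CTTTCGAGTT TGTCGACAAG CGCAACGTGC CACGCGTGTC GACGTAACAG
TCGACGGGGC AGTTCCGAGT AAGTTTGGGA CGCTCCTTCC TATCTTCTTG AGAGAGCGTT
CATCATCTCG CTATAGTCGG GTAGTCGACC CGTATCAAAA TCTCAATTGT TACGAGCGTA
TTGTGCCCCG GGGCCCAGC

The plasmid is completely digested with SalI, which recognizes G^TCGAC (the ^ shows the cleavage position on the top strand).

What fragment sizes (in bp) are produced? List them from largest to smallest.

SalI sites (GTCGAC) start at positions 22, 48, 60, 144.
SalI cuts after the first base of each site, so after positions 22, 48, 60, 144.
Circular molecule, 4 cuts → 4 fragments:
  23–48 → 26 bp
  49–60 → 12 bp
  61–144 → 84 bp
  145–199 then 1–22 → 55 + 22 = 77 bp
Sorted largest to smallest: 84, 77, 26, 12 bp.

84, 77, 26, 12 bp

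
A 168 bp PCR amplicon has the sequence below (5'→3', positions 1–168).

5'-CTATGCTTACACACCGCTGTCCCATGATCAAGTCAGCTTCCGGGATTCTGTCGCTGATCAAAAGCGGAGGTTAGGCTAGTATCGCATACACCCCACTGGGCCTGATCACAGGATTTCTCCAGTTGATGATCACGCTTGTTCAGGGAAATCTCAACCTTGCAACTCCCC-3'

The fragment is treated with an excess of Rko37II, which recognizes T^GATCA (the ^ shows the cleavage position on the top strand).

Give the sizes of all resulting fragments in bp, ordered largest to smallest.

Rko37II sites (TGATCA) start at positions 25, 55, 103, 127.
Rko37II cuts after the first base of each site, so after positions 25, 55, 103, 127.
Linear molecule, 4 cuts → 5 fragments:
  1–25 → 25 bp
  26–55 → 30 bp
  56–103 → 48 bp
  104–127 → 24 bp
  128–168 → 41 bp
Sorted largest to smallest: 48, 41, 30, 25, 24 bp.

48, 41, 30, 25, 24 bp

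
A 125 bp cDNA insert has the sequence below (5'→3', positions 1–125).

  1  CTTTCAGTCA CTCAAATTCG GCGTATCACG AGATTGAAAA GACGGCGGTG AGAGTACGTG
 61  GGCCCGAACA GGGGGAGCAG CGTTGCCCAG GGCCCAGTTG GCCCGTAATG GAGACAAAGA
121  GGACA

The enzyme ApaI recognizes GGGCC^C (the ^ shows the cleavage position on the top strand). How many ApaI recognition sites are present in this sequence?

2

GGGCCC occurs starting at positions 60, 90.
ApaI cuts at 2 sites.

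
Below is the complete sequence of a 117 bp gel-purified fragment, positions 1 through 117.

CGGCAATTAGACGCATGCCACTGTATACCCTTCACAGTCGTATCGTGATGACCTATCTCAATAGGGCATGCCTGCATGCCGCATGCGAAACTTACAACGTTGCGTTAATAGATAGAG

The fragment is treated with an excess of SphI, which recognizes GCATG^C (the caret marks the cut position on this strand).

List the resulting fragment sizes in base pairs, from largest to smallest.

SphI sites (GCATGC) start at positions 13, 66, 74, 81.
SphI cuts after base 5 of each site (before the last base), so after positions 17, 70, 78, 85.
Linear molecule, 4 cuts → 5 fragments:
  1–17 → 17 bp
  18–70 → 53 bp
  71–78 → 8 bp
  79–85 → 7 bp
  86–117 → 32 bp
Sorted largest to smallest: 53, 32, 17, 8, 7 bp.

53, 32, 17, 8, 7 bp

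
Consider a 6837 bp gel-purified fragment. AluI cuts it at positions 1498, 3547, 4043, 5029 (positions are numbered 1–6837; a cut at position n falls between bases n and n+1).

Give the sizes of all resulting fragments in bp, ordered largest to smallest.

Linear molecule, 4 cuts → 5 fragments:
  1498 − 0 = 1498 bp
  3547 − 1498 = 2049 bp
  4043 − 3547 = 496 bp
  5029 − 4043 = 986 bp
  6837 − 5029 = 1808 bp
Sorted largest to smallest: 2049, 1808, 1498, 986, 496 bp.

2049, 1808, 1498, 986, 496 bp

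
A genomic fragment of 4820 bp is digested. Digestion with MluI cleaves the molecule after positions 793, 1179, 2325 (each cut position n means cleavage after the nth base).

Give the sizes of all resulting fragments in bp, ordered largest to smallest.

Linear molecule, 3 cuts → 4 fragments:
  793 − 0 = 793 bp
  1179 − 793 = 386 bp
  2325 − 1179 = 1146 bp
  4820 − 2325 = 2495 bp
Sorted largest to smallest: 2495, 1146, 793, 386 bp.

2495, 1146, 793, 386 bp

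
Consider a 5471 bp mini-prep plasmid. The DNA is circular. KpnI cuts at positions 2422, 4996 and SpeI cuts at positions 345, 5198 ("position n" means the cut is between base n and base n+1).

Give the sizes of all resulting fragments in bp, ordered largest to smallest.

2574, 2077, 618, 202 bp

Combined cut positions (sorted): 345, 2422, 4996, 5198.
Circular molecule, 4 cuts → 4 fragments:
  2422 − 345 = 2077 bp
  4996 − 2422 = 2574 bp
  5198 − 4996 = 202 bp
  wrap: 5471 − 5198 + 345 = 618 bp
Sorted largest to smallest: 2574, 2077, 618, 202 bp.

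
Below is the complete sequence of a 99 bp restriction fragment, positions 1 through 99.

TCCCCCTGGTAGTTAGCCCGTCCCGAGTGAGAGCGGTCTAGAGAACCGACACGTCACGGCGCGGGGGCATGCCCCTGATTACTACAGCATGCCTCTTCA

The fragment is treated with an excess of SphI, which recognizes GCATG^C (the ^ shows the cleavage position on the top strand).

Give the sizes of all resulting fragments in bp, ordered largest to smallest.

SphI sites (GCATGC) start at positions 67, 87.
SphI cuts after base 5 of each site (before the last base), so after positions 71, 91.
Linear molecule, 2 cuts → 3 fragments:
  1–71 → 71 bp
  72–91 → 20 bp
  92–99 → 8 bp
Sorted largest to smallest: 71, 20, 8 bp.

71, 20, 8 bp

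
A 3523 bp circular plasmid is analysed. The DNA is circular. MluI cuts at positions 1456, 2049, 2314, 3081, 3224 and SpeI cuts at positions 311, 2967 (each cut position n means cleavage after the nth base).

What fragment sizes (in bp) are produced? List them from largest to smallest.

Combined cut positions (sorted): 311, 1456, 2049, 2314, 2967, 3081, 3224.
Circular molecule, 7 cuts → 7 fragments:
  1456 − 311 = 1145 bp
  2049 − 1456 = 593 bp
  2314 − 2049 = 265 bp
  2967 − 2314 = 653 bp
  3081 − 2967 = 114 bp
  3224 − 3081 = 143 bp
  wrap: 3523 − 3224 + 311 = 610 bp
Sorted largest to smallest: 1145, 653, 610, 593, 265, 143, 114 bp.

1145, 653, 610, 593, 265, 143, 114 bp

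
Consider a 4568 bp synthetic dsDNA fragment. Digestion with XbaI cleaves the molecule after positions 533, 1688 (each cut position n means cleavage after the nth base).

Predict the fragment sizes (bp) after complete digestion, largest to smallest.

2880, 1155, 533 bp

Linear molecule, 2 cuts → 3 fragments:
  533 − 0 = 533 bp
  1688 − 533 = 1155 bp
  4568 − 1688 = 2880 bp
Sorted largest to smallest: 2880, 1155, 533 bp.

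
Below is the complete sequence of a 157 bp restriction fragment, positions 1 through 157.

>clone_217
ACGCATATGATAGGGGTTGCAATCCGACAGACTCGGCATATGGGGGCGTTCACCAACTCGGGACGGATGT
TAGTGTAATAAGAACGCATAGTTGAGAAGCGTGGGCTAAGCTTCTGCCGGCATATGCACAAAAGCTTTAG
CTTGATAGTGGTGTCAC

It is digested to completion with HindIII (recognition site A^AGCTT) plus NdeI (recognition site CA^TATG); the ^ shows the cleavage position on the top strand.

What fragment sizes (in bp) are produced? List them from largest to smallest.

HindIII sites (AAGCTT) start at positions 108, 132.
HindIII cuts after the first base of each site, so after positions 108, 132.
NdeI sites (CATATG) start at positions 4, 37, 121.
NdeI cuts after base 2 of each site, so after positions 5, 38, 122.
Combined cut positions: 5, 38, 108, 122, 132.
Linear molecule, 5 cuts → 6 fragments:
  1–5 → 5 bp
  6–38 → 33 bp
  39–108 → 70 bp
  109–122 → 14 bp
  123–132 → 10 bp
  133–157 → 25 bp
Sorted largest to smallest: 70, 33, 25, 14, 10, 5 bp.

70, 33, 25, 14, 10, 5 bp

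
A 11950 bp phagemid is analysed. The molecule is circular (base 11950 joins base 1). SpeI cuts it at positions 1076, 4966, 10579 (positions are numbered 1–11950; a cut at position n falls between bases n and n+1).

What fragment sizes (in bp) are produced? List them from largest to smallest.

5613, 3890, 2447 bp

Circular molecule, 3 cuts → 3 fragments:
  4966 − 1076 = 3890 bp
  10579 − 4966 = 5613 bp
  wrap: 11950 − 10579 + 1076 = 2447 bp
Sorted largest to smallest: 5613, 3890, 2447 bp.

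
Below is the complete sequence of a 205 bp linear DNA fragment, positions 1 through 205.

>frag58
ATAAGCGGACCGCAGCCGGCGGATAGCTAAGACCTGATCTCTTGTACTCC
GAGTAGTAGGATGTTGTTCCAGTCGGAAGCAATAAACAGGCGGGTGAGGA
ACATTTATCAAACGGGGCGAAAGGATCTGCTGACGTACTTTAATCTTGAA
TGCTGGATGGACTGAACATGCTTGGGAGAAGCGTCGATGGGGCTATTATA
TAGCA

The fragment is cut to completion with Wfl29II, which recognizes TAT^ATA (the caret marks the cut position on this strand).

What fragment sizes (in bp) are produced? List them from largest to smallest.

The Wfl29II site (TATATA) starts at position 197.
Wfl29II cuts after base 3 of each site, so after position 199.
Linear molecule, 1 cut → 2 fragments:
  1–199 → 199 bp
  200–205 → 6 bp
Sorted largest to smallest: 199, 6 bp.

199, 6 bp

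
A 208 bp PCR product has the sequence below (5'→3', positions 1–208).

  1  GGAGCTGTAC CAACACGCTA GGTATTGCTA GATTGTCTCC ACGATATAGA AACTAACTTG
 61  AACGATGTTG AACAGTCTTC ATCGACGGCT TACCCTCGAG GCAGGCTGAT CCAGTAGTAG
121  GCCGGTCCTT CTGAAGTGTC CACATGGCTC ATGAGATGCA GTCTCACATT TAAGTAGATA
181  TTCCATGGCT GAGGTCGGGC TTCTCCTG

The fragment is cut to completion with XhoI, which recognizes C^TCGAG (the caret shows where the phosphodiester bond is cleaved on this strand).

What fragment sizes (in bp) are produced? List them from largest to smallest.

113, 95 bp

The XhoI site (CTCGAG) starts at position 95.
XhoI cuts after the first base of each site, so after position 95.
Linear molecule, 1 cut → 2 fragments:
  1–95 → 95 bp
  96–208 → 113 bp
Sorted largest to smallest: 113, 95 bp.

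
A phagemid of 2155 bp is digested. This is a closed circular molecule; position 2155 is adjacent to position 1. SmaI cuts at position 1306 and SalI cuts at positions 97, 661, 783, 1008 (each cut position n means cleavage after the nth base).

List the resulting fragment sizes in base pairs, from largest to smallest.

946, 564, 298, 225, 122 bp

Combined cut positions (sorted): 97, 661, 783, 1008, 1306.
Circular molecule, 5 cuts → 5 fragments:
  661 − 97 = 564 bp
  783 − 661 = 122 bp
  1008 − 783 = 225 bp
  1306 − 1008 = 298 bp
  wrap: 2155 − 1306 + 97 = 946 bp
Sorted largest to smallest: 946, 564, 298, 225, 122 bp.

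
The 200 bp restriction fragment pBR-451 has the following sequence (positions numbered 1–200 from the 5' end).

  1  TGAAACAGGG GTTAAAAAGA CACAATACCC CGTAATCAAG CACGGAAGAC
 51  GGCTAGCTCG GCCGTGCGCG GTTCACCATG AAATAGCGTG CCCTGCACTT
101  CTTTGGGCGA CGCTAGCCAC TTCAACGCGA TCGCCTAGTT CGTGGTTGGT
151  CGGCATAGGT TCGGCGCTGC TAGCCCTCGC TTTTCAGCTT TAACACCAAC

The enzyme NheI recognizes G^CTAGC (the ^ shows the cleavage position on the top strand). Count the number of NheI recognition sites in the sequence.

GCTAGC occurs starting at positions 52, 112, 169.
NheI cuts at 3 sites.

3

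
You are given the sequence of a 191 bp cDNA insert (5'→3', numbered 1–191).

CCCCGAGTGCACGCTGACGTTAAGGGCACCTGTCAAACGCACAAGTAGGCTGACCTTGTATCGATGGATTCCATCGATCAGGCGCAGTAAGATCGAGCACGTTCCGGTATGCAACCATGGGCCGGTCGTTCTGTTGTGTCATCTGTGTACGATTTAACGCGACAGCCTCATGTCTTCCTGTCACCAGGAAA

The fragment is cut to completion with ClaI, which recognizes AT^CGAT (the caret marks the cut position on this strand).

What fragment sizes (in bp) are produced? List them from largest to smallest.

117, 61, 13 bp

ClaI sites (ATCGAT) start at positions 60, 73.
ClaI cuts after base 2 of each site, so after positions 61, 74.
Linear molecule, 2 cuts → 3 fragments:
  1–61 → 61 bp
  62–74 → 13 bp
  75–191 → 117 bp
Sorted largest to smallest: 117, 61, 13 bp.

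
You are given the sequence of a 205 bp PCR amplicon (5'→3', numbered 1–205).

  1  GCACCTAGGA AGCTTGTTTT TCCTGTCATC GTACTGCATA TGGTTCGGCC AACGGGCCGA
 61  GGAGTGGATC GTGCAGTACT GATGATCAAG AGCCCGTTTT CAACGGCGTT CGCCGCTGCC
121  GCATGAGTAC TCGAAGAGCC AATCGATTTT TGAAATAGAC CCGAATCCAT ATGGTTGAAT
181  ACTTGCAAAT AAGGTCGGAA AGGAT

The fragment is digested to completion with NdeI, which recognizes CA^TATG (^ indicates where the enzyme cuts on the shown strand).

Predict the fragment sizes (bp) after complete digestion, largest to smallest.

NdeI sites (CATATG) start at positions 37, 168.
NdeI cuts after base 2 of each site, so after positions 38, 169.
Linear molecule, 2 cuts → 3 fragments:
  1–38 → 38 bp
  39–169 → 131 bp
  170–205 → 36 bp
Sorted largest to smallest: 131, 38, 36 bp.

131, 38, 36 bp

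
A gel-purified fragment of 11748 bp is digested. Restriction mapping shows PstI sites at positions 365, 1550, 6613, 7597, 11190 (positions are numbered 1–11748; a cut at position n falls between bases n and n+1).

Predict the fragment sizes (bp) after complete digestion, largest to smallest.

Linear molecule, 5 cuts → 6 fragments:
  365 − 0 = 365 bp
  1550 − 365 = 1185 bp
  6613 − 1550 = 5063 bp
  7597 − 6613 = 984 bp
  11190 − 7597 = 3593 bp
  11748 − 11190 = 558 bp
Sorted largest to smallest: 5063, 3593, 1185, 984, 558, 365 bp.

5063, 3593, 1185, 984, 558, 365 bp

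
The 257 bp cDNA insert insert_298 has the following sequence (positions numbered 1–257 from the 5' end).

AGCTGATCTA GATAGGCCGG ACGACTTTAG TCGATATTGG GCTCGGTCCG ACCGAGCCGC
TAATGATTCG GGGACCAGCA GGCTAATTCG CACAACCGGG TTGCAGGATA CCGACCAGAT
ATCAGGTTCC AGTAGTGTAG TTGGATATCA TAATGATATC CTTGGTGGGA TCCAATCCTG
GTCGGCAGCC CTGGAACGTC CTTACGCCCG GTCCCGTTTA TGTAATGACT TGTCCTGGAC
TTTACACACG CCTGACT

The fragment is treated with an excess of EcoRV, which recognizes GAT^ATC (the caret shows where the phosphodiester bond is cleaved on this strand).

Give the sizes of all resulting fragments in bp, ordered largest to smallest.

120, 100, 26, 11 bp

EcoRV sites (GATATC) start at positions 118, 144, 155.
EcoRV cuts after base 3 of each site, so after positions 120, 146, 157.
Linear molecule, 3 cuts → 4 fragments:
  1–120 → 120 bp
  121–146 → 26 bp
  147–157 → 11 bp
  158–257 → 100 bp
Sorted largest to smallest: 120, 100, 26, 11 bp.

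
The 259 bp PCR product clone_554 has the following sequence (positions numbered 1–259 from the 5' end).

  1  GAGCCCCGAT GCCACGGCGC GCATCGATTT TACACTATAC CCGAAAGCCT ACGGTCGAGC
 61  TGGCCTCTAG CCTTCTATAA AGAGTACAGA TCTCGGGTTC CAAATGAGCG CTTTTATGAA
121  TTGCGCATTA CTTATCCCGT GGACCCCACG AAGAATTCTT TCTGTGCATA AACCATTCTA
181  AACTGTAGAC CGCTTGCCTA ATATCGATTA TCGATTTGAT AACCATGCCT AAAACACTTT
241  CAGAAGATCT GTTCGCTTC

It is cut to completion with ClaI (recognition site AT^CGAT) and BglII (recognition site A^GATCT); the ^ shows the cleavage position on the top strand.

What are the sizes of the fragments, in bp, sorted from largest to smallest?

ClaI sites (ATCGAT) start at positions 23, 203, 210.
ClaI cuts after base 2 of each site, so after positions 24, 204, 211.
BglII sites (AGATCT) start at positions 88, 245.
BglII cuts after the first base of each site, so after positions 88, 245.
Combined cut positions: 24, 88, 204, 211, 245.
Linear molecule, 5 cuts → 6 fragments:
  1–24 → 24 bp
  25–88 → 64 bp
  89–204 → 116 bp
  205–211 → 7 bp
  212–245 → 34 bp
  246–259 → 14 bp
Sorted largest to smallest: 116, 64, 34, 24, 14, 7 bp.

116, 64, 34, 24, 14, 7 bp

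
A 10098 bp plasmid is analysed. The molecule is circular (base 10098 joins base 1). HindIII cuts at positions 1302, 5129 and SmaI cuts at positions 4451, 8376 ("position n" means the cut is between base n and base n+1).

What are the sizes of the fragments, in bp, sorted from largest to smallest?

3247, 3149, 3024, 678 bp

Combined cut positions (sorted): 1302, 4451, 5129, 8376.
Circular molecule, 4 cuts → 4 fragments:
  4451 − 1302 = 3149 bp
  5129 − 4451 = 678 bp
  8376 − 5129 = 3247 bp
  wrap: 10098 − 8376 + 1302 = 3024 bp
Sorted largest to smallest: 3247, 3149, 3024, 678 bp.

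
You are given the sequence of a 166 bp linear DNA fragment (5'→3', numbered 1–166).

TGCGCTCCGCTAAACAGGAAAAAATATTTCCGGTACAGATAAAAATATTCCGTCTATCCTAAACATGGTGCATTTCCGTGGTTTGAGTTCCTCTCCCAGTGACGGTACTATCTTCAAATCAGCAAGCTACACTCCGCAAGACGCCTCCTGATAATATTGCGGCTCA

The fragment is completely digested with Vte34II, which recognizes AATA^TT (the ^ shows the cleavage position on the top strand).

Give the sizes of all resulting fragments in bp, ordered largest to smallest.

109, 26, 21, 10 bp

Vte34II sites (AATATT) start at positions 23, 44, 153.
Vte34II cuts after base 4 of each site, so after positions 26, 47, 156.
Linear molecule, 3 cuts → 4 fragments:
  1–26 → 26 bp
  27–47 → 21 bp
  48–156 → 109 bp
  157–166 → 10 bp
Sorted largest to smallest: 109, 26, 21, 10 bp.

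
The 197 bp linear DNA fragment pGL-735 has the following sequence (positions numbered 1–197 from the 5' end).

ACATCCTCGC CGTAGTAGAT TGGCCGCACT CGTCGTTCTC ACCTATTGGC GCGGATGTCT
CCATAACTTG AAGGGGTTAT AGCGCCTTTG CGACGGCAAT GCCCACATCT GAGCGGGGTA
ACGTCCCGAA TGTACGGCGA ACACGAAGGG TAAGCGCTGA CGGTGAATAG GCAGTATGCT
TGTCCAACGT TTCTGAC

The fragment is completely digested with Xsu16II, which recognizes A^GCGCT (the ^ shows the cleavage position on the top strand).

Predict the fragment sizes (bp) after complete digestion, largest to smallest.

The Xsu16II site (AGCGCT) starts at position 153.
Xsu16II cuts after the first base of each site, so after position 153.
Linear molecule, 1 cut → 2 fragments:
  1–153 → 153 bp
  154–197 → 44 bp
Sorted largest to smallest: 153, 44 bp.

153, 44 bp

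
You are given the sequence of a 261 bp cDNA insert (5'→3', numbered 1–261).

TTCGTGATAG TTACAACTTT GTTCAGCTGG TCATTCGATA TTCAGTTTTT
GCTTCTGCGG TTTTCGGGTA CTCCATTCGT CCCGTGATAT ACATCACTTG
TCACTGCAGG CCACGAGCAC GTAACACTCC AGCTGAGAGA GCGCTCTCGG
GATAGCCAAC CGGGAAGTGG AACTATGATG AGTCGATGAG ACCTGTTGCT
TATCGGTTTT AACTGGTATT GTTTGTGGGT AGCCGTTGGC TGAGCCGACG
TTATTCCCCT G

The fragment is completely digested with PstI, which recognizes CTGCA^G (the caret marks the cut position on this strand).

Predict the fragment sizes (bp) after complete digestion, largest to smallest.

153, 108 bp

The PstI site (CTGCAG) starts at position 104.
PstI cuts after base 5 of each site (before the last base), so after position 108.
Linear molecule, 1 cut → 2 fragments:
  1–108 → 108 bp
  109–261 → 153 bp
Sorted largest to smallest: 153, 108 bp.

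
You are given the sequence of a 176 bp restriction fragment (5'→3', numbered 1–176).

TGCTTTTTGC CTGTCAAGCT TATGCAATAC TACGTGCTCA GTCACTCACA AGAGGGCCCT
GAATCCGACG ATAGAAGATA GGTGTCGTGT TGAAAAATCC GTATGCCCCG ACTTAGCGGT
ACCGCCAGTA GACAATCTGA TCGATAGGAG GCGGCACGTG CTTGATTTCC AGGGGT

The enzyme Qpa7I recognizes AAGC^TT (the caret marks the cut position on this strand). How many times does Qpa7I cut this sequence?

AAGCTT occurs starting at position 16.
Qpa7I cuts at 1 site.

1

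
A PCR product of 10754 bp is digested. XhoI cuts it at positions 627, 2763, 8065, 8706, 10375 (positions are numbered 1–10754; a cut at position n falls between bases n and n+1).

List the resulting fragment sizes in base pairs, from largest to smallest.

5302, 2136, 1669, 641, 627, 379 bp

Linear molecule, 5 cuts → 6 fragments:
  627 − 0 = 627 bp
  2763 − 627 = 2136 bp
  8065 − 2763 = 5302 bp
  8706 − 8065 = 641 bp
  10375 − 8706 = 1669 bp
  10754 − 10375 = 379 bp
Sorted largest to smallest: 5302, 2136, 1669, 641, 627, 379 bp.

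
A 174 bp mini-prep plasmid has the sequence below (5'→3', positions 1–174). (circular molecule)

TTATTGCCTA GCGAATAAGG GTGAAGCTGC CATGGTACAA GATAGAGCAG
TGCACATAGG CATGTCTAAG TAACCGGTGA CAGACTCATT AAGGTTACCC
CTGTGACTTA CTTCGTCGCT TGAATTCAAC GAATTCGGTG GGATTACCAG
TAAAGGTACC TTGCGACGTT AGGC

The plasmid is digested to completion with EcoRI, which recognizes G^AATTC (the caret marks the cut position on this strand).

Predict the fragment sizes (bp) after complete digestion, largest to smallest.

EcoRI sites (GAATTC) start at positions 122, 131.
EcoRI cuts after the first base of each site, so after positions 122, 131.
Circular molecule, 2 cuts → 2 fragments:
  123–131 → 9 bp
  132–174 then 1–122 → 43 + 122 = 165 bp
Sorted largest to smallest: 165, 9 bp.

165, 9 bp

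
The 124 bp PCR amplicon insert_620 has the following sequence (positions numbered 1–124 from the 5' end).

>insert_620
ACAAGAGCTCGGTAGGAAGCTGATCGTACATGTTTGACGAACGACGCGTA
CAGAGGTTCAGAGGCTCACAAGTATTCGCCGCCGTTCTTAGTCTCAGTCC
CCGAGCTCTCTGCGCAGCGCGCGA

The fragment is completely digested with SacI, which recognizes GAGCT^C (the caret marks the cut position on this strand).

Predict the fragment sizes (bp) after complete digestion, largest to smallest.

SacI sites (GAGCTC) start at positions 5, 103.
SacI cuts after base 5 of each site (before the last base), so after positions 9, 107.
Linear molecule, 2 cuts → 3 fragments:
  1–9 → 9 bp
  10–107 → 98 bp
  108–124 → 17 bp
Sorted largest to smallest: 98, 17, 9 bp.

98, 17, 9 bp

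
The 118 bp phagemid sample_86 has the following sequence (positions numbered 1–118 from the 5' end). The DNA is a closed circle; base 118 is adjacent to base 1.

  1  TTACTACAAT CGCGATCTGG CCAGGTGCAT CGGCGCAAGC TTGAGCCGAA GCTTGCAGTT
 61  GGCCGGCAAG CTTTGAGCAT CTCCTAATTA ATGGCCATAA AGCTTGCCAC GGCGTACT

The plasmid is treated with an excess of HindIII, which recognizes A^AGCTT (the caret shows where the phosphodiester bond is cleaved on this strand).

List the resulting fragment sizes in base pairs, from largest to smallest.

55, 32, 19, 12 bp

HindIII sites (AAGCTT) start at positions 37, 49, 68, 100.
HindIII cuts after the first base of each site, so after positions 37, 49, 68, 100.
Circular molecule, 4 cuts → 4 fragments:
  38–49 → 12 bp
  50–68 → 19 bp
  69–100 → 32 bp
  101–118 then 1–37 → 18 + 37 = 55 bp
Sorted largest to smallest: 55, 32, 19, 12 bp.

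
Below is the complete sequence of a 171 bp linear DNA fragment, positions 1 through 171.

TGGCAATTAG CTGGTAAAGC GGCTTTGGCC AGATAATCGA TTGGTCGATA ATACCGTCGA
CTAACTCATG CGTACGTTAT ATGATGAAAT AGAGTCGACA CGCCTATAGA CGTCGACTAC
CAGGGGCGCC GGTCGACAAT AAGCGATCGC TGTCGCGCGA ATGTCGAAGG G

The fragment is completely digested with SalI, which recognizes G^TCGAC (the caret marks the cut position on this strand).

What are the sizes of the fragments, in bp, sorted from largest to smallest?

56, 39, 38, 20, 18 bp

SalI sites (GTCGAC) start at positions 56, 94, 112, 132.
SalI cuts after the first base of each site, so after positions 56, 94, 112, 132.
Linear molecule, 4 cuts → 5 fragments:
  1–56 → 56 bp
  57–94 → 38 bp
  95–112 → 18 bp
  113–132 → 20 bp
  133–171 → 39 bp
Sorted largest to smallest: 56, 39, 38, 20, 18 bp.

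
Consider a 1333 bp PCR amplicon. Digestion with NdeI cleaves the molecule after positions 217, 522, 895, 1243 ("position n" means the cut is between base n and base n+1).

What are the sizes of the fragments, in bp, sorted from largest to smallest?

Linear molecule, 4 cuts → 5 fragments:
  217 − 0 = 217 bp
  522 − 217 = 305 bp
  895 − 522 = 373 bp
  1243 − 895 = 348 bp
  1333 − 1243 = 90 bp
Sorted largest to smallest: 373, 348, 305, 217, 90 bp.

373, 348, 305, 217, 90 bp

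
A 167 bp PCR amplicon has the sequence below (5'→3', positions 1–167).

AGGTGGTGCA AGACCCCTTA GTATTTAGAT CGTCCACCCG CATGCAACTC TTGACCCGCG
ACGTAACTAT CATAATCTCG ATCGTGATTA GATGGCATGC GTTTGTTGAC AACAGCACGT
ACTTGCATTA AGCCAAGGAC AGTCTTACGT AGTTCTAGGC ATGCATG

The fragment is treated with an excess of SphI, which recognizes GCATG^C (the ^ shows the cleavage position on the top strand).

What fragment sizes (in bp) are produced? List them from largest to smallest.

64, 55, 44, 4 bp

SphI sites (GCATGC) start at positions 40, 95, 159.
SphI cuts after base 5 of each site (before the last base), so after positions 44, 99, 163.
Linear molecule, 3 cuts → 4 fragments:
  1–44 → 44 bp
  45–99 → 55 bp
  100–163 → 64 bp
  164–167 → 4 bp
Sorted largest to smallest: 64, 55, 44, 4 bp.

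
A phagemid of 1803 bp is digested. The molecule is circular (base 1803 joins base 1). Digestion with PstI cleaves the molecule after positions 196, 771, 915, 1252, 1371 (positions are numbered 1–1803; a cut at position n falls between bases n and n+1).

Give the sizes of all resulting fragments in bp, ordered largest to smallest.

628, 575, 337, 144, 119 bp

Circular molecule, 5 cuts → 5 fragments:
  771 − 196 = 575 bp
  915 − 771 = 144 bp
  1252 − 915 = 337 bp
  1371 − 1252 = 119 bp
  wrap: 1803 − 1371 + 196 = 628 bp
Sorted largest to smallest: 628, 575, 337, 144, 119 bp.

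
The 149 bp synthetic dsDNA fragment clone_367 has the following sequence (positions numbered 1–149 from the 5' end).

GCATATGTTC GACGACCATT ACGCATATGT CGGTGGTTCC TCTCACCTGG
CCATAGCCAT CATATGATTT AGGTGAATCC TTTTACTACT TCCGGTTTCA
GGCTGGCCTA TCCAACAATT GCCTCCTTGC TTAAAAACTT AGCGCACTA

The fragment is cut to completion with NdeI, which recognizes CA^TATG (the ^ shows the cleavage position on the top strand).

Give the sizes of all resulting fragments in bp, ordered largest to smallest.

NdeI sites (CATATG) start at positions 2, 24, 61.
NdeI cuts after base 2 of each site, so after positions 3, 25, 62.
Linear molecule, 3 cuts → 4 fragments:
  1–3 → 3 bp
  4–25 → 22 bp
  26–62 → 37 bp
  63–149 → 87 bp
Sorted largest to smallest: 87, 37, 22, 3 bp.

87, 37, 22, 3 bp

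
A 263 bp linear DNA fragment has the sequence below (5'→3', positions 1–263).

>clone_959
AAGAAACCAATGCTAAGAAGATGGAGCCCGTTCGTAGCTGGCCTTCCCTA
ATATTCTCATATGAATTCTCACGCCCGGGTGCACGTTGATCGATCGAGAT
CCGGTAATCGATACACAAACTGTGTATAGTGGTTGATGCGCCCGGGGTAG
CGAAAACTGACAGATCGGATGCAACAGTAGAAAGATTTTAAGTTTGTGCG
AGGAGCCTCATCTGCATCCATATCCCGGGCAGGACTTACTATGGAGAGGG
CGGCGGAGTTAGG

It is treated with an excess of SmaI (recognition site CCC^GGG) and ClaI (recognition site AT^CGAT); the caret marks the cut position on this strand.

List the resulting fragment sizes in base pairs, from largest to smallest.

SmaI sites (CCCGGG) start at positions 74, 141, 224.
SmaI cuts after base 3 of each site, so after positions 76, 143, 226.
ClaI sites (ATCGAT) start at positions 89, 107.
ClaI cuts after base 2 of each site, so after positions 90, 108.
Combined cut positions: 76, 90, 108, 143, 226.
Linear molecule, 5 cuts → 6 fragments:
  1–76 → 76 bp
  77–90 → 14 bp
  91–108 → 18 bp
  109–143 → 35 bp
  144–226 → 83 bp
  227–263 → 37 bp
Sorted largest to smallest: 83, 76, 37, 35, 18, 14 bp.

83, 76, 37, 35, 18, 14 bp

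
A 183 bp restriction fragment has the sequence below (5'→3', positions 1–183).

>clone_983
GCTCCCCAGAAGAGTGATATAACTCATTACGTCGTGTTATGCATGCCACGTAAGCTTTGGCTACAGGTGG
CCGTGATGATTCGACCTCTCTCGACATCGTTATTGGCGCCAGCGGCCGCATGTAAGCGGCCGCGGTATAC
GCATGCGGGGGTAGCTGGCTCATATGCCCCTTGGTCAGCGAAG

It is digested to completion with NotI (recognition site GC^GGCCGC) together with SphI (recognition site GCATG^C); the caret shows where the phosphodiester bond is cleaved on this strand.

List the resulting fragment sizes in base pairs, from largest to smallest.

68, 45, 38, 18, 14 bp

NotI sites (GCGGCCGC) start at positions 112, 126.
NotI cuts after base 2 of each site, so after positions 113, 127.
SphI sites (GCATGC) start at positions 41, 141.
SphI cuts after base 5 of each site (before the last base), so after positions 45, 145.
Combined cut positions: 45, 113, 127, 145.
Linear molecule, 4 cuts → 5 fragments:
  1–45 → 45 bp
  46–113 → 68 bp
  114–127 → 14 bp
  128–145 → 18 bp
  146–183 → 38 bp
Sorted largest to smallest: 68, 45, 38, 18, 14 bp.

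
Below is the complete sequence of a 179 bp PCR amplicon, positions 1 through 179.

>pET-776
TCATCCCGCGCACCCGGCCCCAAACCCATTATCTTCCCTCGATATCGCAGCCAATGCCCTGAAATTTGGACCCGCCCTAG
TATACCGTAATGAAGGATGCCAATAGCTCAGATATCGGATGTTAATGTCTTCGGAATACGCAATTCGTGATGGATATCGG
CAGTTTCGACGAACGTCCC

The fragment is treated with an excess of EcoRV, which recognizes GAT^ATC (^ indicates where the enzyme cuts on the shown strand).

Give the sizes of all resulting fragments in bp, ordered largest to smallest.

EcoRV sites (GATATC) start at positions 41, 111, 153.
EcoRV cuts after base 3 of each site, so after positions 43, 113, 155.
Linear molecule, 3 cuts → 4 fragments:
  1–43 → 43 bp
  44–113 → 70 bp
  114–155 → 42 bp
  156–179 → 24 bp
Sorted largest to smallest: 70, 43, 42, 24 bp.

70, 43, 42, 24 bp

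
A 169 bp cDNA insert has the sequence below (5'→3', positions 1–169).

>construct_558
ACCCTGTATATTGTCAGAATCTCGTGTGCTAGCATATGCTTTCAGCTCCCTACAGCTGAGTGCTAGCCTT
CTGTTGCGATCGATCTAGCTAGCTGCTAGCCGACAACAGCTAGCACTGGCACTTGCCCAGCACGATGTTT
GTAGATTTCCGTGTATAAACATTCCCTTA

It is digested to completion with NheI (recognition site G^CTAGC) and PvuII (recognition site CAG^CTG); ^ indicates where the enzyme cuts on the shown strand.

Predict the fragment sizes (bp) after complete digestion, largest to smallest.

60, 28, 27, 26, 14, 7, 7 bp

NheI sites (GCTAGC) start at positions 28, 62, 88, 95, 109.
NheI cuts after the first base of each site, so after positions 28, 62, 88, 95, 109.
The PvuII site (CAGCTG) starts at position 53.
PvuII cuts after base 3 of each site, so after position 55.
Combined cut positions: 28, 55, 62, 88, 95, 109.
Linear molecule, 6 cuts → 7 fragments:
  1–28 → 28 bp
  29–55 → 27 bp
  56–62 → 7 bp
  63–88 → 26 bp
  89–95 → 7 bp
  96–109 → 14 bp
  110–169 → 60 bp
Sorted largest to smallest: 60, 28, 27, 26, 14, 7, 7 bp.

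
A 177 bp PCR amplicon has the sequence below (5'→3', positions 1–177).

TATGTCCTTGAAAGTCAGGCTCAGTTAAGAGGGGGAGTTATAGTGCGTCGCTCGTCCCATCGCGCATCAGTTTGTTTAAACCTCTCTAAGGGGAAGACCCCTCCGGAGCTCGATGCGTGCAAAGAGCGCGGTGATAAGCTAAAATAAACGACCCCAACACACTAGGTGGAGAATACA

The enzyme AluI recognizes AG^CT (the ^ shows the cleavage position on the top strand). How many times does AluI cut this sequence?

2

AGCT occurs starting at positions 107, 137.
AluI cuts at 2 sites.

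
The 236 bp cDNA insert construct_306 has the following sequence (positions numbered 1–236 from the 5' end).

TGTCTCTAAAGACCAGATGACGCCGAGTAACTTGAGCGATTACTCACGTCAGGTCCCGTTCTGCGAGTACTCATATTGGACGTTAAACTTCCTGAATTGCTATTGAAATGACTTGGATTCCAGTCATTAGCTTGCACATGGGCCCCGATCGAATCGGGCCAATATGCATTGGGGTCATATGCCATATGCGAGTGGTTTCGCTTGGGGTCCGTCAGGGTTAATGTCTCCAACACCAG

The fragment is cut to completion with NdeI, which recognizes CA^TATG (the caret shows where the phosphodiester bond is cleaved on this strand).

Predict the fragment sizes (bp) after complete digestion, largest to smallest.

177, 52, 7 bp

NdeI sites (CATATG) start at positions 176, 183.
NdeI cuts after base 2 of each site, so after positions 177, 184.
Linear molecule, 2 cuts → 3 fragments:
  1–177 → 177 bp
  178–184 → 7 bp
  185–236 → 52 bp
Sorted largest to smallest: 177, 52, 7 bp.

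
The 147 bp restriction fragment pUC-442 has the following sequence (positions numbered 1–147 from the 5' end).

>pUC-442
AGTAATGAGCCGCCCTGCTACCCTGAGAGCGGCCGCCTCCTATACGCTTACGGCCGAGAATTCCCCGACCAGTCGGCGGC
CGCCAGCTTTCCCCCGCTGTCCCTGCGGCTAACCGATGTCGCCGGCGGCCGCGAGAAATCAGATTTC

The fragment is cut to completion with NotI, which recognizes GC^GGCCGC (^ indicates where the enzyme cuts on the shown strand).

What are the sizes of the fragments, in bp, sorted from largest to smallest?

49, 47, 30, 21 bp

NotI sites (GCGGCCGC) start at positions 29, 76, 125.
NotI cuts after base 2 of each site, so after positions 30, 77, 126.
Linear molecule, 3 cuts → 4 fragments:
  1–30 → 30 bp
  31–77 → 47 bp
  78–126 → 49 bp
  127–147 → 21 bp
Sorted largest to smallest: 49, 47, 30, 21 bp.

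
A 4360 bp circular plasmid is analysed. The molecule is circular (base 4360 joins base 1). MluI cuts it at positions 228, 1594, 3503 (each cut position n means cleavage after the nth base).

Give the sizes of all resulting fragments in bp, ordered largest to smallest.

Circular molecule, 3 cuts → 3 fragments:
  1594 − 228 = 1366 bp
  3503 − 1594 = 1909 bp
  wrap: 4360 − 3503 + 228 = 1085 bp
Sorted largest to smallest: 1909, 1366, 1085 bp.

1909, 1366, 1085 bp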